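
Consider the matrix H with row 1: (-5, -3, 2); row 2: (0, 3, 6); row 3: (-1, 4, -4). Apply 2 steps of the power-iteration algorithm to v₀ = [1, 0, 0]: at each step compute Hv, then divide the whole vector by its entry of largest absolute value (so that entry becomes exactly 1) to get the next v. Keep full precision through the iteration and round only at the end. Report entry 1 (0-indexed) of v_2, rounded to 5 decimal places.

-0.26087

Hv0 = (-5.000000, 0.000000, -1.000000); divide by -5.000000 → v1 = (1.000000, 0.000000, 0.200000)
Hv1 = (-4.600000, 1.200000, -1.800000); divide by -4.600000 → v2 = (1.000000, -0.260870, 0.391304)
Requested entry of v2: -6/23 = -0.26087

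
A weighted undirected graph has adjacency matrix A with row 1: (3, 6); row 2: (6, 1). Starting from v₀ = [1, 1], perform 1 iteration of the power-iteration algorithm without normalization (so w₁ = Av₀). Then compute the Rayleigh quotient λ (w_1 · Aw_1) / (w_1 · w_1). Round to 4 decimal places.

8.0615

w1 = Av₀ = (9, 7)
Aw1 = (69, 61)
w1·Aw1 = 9·69 + 7·61 = 1048; w1·w1 = 9·9 + 7·7 = 130
λ ≈ 1048/130 = 8.0615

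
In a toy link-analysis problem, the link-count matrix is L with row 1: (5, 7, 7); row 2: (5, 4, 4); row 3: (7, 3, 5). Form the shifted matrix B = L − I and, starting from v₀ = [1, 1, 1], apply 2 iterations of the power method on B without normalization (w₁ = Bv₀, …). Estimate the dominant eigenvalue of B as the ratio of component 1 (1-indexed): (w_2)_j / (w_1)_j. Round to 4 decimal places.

μ ≈ 14.1111

B = L − I has rows (4, 7, 7); (5, 3, 4); (7, 3, 4)
w1 = Bv₀ = (18, 12, 14)
w2 = Bw1 = (254, 182, 218)
Ratio: 254/18 = 14.1111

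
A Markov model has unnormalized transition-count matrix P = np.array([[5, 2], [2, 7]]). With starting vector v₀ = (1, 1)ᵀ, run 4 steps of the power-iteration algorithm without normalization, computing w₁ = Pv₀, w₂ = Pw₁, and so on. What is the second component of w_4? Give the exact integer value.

w1 = Pv₀ = (5·1 + 2·1; 2·1 + 7·1) = (7, 9)
w2 = Pw1 = (5·7 + 2·9; 2·7 + 7·9) = (53, 77)
w3 = Pw2 = (419, 645)
w4 = Pw3 = (3385, 5353)
The requested component of w4 is 5353.

5353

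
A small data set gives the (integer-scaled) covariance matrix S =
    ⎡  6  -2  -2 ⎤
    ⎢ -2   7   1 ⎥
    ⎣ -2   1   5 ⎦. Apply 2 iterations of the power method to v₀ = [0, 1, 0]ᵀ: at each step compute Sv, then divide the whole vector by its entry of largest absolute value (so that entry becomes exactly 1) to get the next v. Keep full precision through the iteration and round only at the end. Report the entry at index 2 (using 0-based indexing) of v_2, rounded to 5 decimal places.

Sv0 = (-2.000000, 7.000000, 1.000000); divide by 7.000000 → v1 = (-0.285714, 1.000000, 0.142857)
Sv1 = (-4.000000, 7.714286, 2.285714); divide by 7.714286 → v2 = (-0.518519, 1.000000, 0.296296)
Requested entry of v2: 16/54 = 0.29630

0.29630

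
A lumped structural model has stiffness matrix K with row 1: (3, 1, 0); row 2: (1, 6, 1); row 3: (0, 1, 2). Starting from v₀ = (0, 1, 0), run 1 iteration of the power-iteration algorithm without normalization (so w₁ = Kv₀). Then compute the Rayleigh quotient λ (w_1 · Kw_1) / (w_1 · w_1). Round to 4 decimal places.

λ ≈ 6.4474

w1 = Kv₀ = (3·0 + 1·1 + 0·0; 1·0 + 6·1 + 1·0; 0·0 + 1·1 + 2·0) = (1, 6, 1)
Kw1 = (9, 38, 8)
w1·Kw1 = 1·9 + 6·38 + 1·8 = 245; w1·w1 = 1·1 + 6·6 + 1·1 = 38
λ ≈ 245/38 = 6.4474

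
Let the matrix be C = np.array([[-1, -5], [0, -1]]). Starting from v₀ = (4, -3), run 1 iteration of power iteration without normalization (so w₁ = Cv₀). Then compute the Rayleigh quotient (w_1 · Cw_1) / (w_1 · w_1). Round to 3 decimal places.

λ ≈ -2.269

w1 = Cv₀ = (11, 3)
Cw1 = (-26, -3)
w1·Cw1 = 11·(-26) + 3·(-3) = -295; w1·w1 = 11·11 + 3·3 = 130
λ ≈ -295/130 = -2.269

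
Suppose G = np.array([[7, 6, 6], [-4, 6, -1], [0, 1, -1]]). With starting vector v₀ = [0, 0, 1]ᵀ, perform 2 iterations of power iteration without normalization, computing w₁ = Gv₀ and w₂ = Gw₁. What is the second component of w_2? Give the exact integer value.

w1 = Gv₀ = (6, -1, -1)
w2 = Gw1 = (30, -29, 0)
The requested component of w2 is -29.

-29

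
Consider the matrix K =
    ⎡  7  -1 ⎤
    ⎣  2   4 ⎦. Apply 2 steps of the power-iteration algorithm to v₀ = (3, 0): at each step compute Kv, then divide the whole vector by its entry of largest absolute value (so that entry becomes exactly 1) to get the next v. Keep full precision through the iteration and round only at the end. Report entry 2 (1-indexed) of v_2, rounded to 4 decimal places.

0.4681

Kv0 = (21.00000, 6.00000); divide by 21.00000 → v1 = (1.00000, 0.28571)
Kv1 = (6.71429, 3.14286); divide by 6.71429 → v2 = (1.00000, 0.46809)
Requested entry of v2: 66/141 = 0.4681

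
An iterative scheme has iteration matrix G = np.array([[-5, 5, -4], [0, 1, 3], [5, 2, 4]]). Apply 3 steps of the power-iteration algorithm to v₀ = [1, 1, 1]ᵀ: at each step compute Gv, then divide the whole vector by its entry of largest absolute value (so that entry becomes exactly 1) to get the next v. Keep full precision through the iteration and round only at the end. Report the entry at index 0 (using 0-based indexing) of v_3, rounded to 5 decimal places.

0.42308

Gv0 = (-4.000000, 4.000000, 11.000000); divide by 11.000000 → v1 = (-0.363636, 0.363636, 1.000000)
Gv1 = (-0.363636, 3.363636, 2.909091); divide by 3.363636 → v2 = (-0.108108, 1.000000, 0.864865)
Gv2 = (2.081081, 3.594595, 4.918919); divide by 4.918919 → v3 = (0.423077, 0.730769, 1.000000)
Requested entry of v3: 77/182 = 0.42308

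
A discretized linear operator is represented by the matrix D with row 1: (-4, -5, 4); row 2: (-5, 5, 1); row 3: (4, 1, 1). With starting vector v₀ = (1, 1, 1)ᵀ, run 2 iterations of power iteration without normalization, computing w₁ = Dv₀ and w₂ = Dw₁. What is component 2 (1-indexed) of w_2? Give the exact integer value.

w1 = Dv₀ = ((-4)·1 + (-5)·1 + 4·1; (-5)·1 + 5·1 + 1·1; 4·1 + 1·1 + 1·1) = (-5, 1, 6)
w2 = Dw1 = ((-4)·(-5) + (-5)·1 + 4·6; (-5)·(-5) + 5·1 + 1·6; 4·(-5) + 1·1 + 1·6) = (39, 36, -13)
The requested component of w2 is 36.

36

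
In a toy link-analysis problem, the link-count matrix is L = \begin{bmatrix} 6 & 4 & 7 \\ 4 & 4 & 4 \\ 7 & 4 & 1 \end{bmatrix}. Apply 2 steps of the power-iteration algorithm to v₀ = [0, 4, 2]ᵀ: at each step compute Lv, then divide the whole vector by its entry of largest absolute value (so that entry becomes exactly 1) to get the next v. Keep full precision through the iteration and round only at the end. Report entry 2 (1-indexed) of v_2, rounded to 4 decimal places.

0.7164

Lv0 = (30.00000, 24.00000, 18.00000); divide by 30.00000 → v1 = (1.00000, 0.80000, 0.60000)
Lv1 = (13.40000, 9.60000, 10.80000); divide by 13.40000 → v2 = (1.00000, 0.71642, 0.80597)
Requested entry of v2: 288/402 = 0.7164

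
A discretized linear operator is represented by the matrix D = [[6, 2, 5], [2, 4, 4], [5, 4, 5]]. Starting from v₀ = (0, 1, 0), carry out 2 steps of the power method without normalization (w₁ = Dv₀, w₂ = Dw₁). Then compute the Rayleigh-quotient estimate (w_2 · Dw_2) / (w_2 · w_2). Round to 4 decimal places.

w1 = Dv₀ = (6·0 + 2·1 + 5·0; 2·0 + 4·1 + 4·0; 5·0 + 4·1 + 5·0) = (2, 4, 4)
w2 = Dw1 = (6·2 + 2·4 + 5·4; 2·2 + 4·4 + 4·4; 5·2 + 4·4 + 5·4) = (40, 36, 46)
Dw2 = (542, 408, 574)
w2·Dw2 = 40·542 + 36·408 + 46·574 = 62772; w2·w2 = 40·40 + 36·36 + 46·46 = 5012
λ ≈ 62772/5012 = 12.5243

12.5243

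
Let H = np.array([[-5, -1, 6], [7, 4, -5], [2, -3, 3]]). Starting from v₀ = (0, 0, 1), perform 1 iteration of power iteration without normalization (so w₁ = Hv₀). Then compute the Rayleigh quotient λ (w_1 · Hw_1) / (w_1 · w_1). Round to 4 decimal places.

w1 = Hv₀ = (6, -5, 3)
Hw1 = (-7, 7, 36)
w1·Hw1 = 6·(-7) + (-5)·7 + 3·36 = 31; w1·w1 = 6·6 + (-5)·(-5) + 3·3 = 70
λ ≈ 31/70 = 0.4429

λ ≈ 0.4429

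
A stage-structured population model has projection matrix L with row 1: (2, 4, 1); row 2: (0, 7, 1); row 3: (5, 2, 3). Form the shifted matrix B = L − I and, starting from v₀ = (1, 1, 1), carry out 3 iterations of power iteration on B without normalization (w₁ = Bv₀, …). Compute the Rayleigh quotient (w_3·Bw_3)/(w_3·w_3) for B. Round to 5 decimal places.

B = L − I has rows (1, 4, 1); (0, 6, 1); (5, 2, 2)
w1 = Bv₀ = (1·1 + 4·1 + 1·1; 0·1 + 6·1 + 1·1; 5·1 + 2·1 + 2·1) = (6, 7, 9)
w2 = Bw1 = (1·6 + 4·7 + 1·9; 0·6 + 6·7 + 1·9; 5·6 + 2·7 + 2·9) = (43, 51, 62)
w3 = Bw2 = (309, 368, 441)
Bw3 = (2222, 2649, 3163)
w3·Bw3 = 3056313; w3·w3 = 425386; μ ≈ 3056313/425386 = 7.18480

7.18480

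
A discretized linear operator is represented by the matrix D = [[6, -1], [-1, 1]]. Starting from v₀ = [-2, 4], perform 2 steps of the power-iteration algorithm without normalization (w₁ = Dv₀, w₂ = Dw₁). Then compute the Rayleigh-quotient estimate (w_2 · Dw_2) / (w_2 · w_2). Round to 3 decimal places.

6.190

w1 = Dv₀ = (-16, 6)
w2 = Dw1 = (-102, 22)
Dw2 = (-634, 124)
w2·Dw2 = (-102)·(-634) + 22·124 = 67396; w2·w2 = (-102)·(-102) + 22·22 = 10888
λ ≈ 67396/10888 = 6.190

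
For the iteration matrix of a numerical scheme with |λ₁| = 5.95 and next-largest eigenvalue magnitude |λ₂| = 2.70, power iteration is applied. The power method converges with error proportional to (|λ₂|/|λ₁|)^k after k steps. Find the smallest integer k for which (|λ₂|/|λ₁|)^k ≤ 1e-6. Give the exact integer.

|λ₂/λ₁| = 2.70/5.95 = 0.45378
Need k ≥ ln(1e-6) / ln(0.45378) = -13.8155 / -0.7901 ≈ 17.485
Smallest integer k satisfying the bound: 18

18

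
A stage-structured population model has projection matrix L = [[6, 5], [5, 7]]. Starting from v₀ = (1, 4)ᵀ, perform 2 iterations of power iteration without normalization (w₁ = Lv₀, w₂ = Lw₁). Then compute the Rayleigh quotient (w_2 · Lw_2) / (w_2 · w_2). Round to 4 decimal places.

11.5242

w1 = Lv₀ = (6·1 + 5·4; 5·1 + 7·4) = (26, 33)
w2 = Lw1 = (6·26 + 5·33; 5·26 + 7·33) = (321, 361)
Lw2 = (3731, 4132)
w2·Lw2 = 321·3731 + 361·4132 = 2689303; w2·w2 = 321·321 + 361·361 = 233362
λ ≈ 2689303/233362 = 11.5242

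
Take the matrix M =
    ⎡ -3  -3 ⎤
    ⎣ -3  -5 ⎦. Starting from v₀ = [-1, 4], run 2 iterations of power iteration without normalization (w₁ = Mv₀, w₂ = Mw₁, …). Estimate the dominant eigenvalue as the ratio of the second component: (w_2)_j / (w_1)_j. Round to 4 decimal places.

w1 = Mv₀ = ((-3)·(-1) + (-3)·4; (-3)·(-1) + (-5)·4) = (-9, -17)
w2 = Mw1 = ((-3)·(-9) + (-3)·(-17); (-3)·(-9) + (-5)·(-17)) = (78, 112)
Ratio at component: 112 / -17 = -6.5882

λ ≈ -6.5882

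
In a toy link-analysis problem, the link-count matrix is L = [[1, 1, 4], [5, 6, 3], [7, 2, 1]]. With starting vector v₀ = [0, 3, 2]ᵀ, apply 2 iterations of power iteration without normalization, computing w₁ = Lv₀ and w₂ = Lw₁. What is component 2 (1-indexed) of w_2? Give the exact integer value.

223

w1 = Lv₀ = (11, 24, 8)
w2 = Lw1 = (67, 223, 133)
The requested component of w2 is 223.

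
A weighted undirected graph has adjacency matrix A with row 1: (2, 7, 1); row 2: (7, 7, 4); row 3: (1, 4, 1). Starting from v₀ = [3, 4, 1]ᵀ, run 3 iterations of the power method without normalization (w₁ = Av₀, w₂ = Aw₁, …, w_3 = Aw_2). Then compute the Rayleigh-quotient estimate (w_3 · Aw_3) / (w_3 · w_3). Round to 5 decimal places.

λ ≈ 13.16287

w1 = Av₀ = (2·3 + 7·4 + 1·1; 7·3 + 7·4 + 4·1; 1·3 + 4·4 + 1·1) = (35, 53, 20)
w2 = Aw1 = (2·35 + 7·53 + 1·20; 7·35 + 7·53 + 4·20; 1·35 + 4·53 + 1·20) = (461, 696, 267)
w3 = Aw2 = (6061, 9167, 3512)
Aw3 = (79803, 120644, 46241)
w3·Aw3 = 6061·79803 + 9167·120644 + 3512·46241 = 1752027923; w3·w3 = 6061·6061 + 9167·9167 + 3512·3512 = 133103754
λ ≈ 1752027923/133103754 = 13.16287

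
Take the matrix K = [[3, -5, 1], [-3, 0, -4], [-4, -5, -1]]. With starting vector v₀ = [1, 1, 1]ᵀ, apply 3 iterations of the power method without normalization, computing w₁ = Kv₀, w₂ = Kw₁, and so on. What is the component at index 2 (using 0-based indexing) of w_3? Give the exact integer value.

-352

w1 = Kv₀ = (-1, -7, -10)
w2 = Kw1 = (22, 43, 49)
w3 = Kw2 = (-100, -262, -352)
The requested component of w3 is -352.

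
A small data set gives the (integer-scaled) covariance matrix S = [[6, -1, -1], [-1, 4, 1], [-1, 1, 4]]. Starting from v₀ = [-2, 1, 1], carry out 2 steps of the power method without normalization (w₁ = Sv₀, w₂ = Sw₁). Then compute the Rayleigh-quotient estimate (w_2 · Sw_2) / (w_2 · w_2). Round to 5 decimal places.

w1 = Sv₀ = (6·(-2) + (-1)·1 + (-1)·1; (-1)·(-2) + 4·1 + 1·1; (-1)·(-2) + 1·1 + 4·1) = (-14, 7, 7)
w2 = Sw1 = (6·(-14) + (-1)·7 + (-1)·7; (-1)·(-14) + 4·7 + 1·7; (-1)·(-14) + 1·7 + 4·7) = (-98, 49, 49)
Sw2 = (-686, 343, 343)
w2·Sw2 = (-98)·(-686) + 49·343 + 49·343 = 100842; w2·w2 = (-98)·(-98) + 49·49 + 49·49 = 14406
λ ≈ 100842/14406 = 7.00000

7.00000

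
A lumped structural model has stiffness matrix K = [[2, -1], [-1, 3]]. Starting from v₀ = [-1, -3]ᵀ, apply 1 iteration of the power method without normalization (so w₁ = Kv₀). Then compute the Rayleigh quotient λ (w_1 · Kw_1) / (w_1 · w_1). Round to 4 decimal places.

w1 = Kv₀ = (2·(-1) + (-1)·(-3); (-1)·(-1) + 3·(-3)) = (1, -8)
Kw1 = (10, -25)
w1·Kw1 = 1·10 + (-8)·(-25) = 210; w1·w1 = 1·1 + (-8)·(-8) = 65
λ ≈ 210/65 = 3.2308

3.2308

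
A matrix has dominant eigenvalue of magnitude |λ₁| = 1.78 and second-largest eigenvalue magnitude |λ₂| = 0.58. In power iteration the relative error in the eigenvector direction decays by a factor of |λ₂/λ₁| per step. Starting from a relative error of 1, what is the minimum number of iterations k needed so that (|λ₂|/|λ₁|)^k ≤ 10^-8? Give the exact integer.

|λ₂/λ₁| = 0.58/1.78 = 0.32584
Need k ≥ ln(10^-8) / ln(0.32584) = -18.4207 / -1.1213 ≈ 16.427
Smallest integer k satisfying the bound: 17

17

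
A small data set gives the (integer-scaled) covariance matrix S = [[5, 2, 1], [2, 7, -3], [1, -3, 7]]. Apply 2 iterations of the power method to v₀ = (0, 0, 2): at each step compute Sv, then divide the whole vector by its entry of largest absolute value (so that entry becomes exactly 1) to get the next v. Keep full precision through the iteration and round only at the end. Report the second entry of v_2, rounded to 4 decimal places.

-0.6780

Sv0 = (2.00000, -6.00000, 14.00000); divide by 14.00000 → v1 = (0.14286, -0.42857, 1.00000)
Sv1 = (0.85714, -5.71429, 8.42857); divide by 8.42857 → v2 = (0.10169, -0.67797, 1.00000)
Requested entry of v2: -80/118 = -0.6780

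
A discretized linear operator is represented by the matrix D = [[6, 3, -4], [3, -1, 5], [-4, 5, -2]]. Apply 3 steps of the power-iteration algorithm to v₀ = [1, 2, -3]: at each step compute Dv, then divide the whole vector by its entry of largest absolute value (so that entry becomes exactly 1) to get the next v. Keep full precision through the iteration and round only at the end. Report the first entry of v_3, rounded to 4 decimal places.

1.0000

Dv0 = (24.00000, -14.00000, 12.00000); divide by 24.00000 → v1 = (1.00000, -0.58333, 0.50000)
Dv1 = (2.25000, 6.08333, -7.91667); divide by -7.91667 → v2 = (-0.28421, -0.76842, 1.00000)
Dv2 = (-8.01053, 4.91579, -4.70526); divide by -8.01053 → v3 = (1.00000, -0.61367, 0.58739)
Requested entry of v3: 1522/1522 = 1.0000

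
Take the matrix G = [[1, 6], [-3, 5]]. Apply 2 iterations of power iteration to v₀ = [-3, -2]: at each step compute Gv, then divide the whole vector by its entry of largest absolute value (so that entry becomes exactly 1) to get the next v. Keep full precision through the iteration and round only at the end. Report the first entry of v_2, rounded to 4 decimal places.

-0.5250

Gv0 = (-15.00000, -1.00000); divide by -15.00000 → v1 = (1.00000, 0.06667)
Gv1 = (1.40000, -2.66667); divide by -2.66667 → v2 = (-0.52500, 1.00000)
Requested entry of v2: -21/40 = -0.5250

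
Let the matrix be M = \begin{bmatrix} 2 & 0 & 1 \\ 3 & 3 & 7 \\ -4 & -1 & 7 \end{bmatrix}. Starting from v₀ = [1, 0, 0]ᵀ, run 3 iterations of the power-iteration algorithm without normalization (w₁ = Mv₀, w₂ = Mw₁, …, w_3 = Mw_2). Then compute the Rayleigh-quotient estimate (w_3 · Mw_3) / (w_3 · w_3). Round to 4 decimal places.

w1 = Mv₀ = (2·1 + 0·0 + 1·0; 3·1 + 3·0 + 7·0; (-4)·1 + (-1)·0 + 7·0) = (2, 3, -4)
w2 = Mw1 = (2·2 + 0·3 + 1·(-4); 3·2 + 3·3 + 7·(-4); (-4)·2 + (-1)·3 + 7·(-4)) = (0, -13, -39)
w3 = Mw2 = (-39, -312, -260)
Mw3 = (-338, -2873, -1352)
w3·Mw3 = (-39)·(-338) + (-312)·(-2873) + (-260)·(-1352) = 1261078; w3·w3 = (-39)·(-39) + (-312)·(-312) + (-260)·(-260) = 166465
λ ≈ 1261078/166465 = 7.5756

λ ≈ 7.5756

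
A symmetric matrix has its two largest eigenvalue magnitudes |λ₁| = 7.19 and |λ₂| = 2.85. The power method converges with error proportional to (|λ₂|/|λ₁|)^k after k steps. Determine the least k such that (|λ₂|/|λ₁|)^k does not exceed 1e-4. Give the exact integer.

|λ₂/λ₁| = 2.85/7.19 = 0.39638
Need k ≥ ln(1e-4) / ln(0.39638) = -9.2103 / -0.9254 ≈ 9.953
Smallest integer k satisfying the bound: 10

10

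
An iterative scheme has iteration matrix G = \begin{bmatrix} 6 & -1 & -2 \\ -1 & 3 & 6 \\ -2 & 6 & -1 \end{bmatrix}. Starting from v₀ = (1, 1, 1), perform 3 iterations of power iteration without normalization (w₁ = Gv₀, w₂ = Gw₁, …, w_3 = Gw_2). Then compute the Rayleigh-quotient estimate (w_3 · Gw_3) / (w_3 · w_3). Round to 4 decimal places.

λ ≈ 7.8702

w1 = Gv₀ = (6·1 + (-1)·1 + (-2)·1; (-1)·1 + 3·1 + 6·1; (-2)·1 + 6·1 + (-1)·1) = (3, 8, 3)
w2 = Gw1 = (6·3 + (-1)·8 + (-2)·3; (-1)·3 + 3·8 + 6·3; (-2)·3 + 6·8 + (-1)·3) = (4, 39, 39)
w3 = Gw2 = (-93, 347, 187)
Gw3 = (-1279, 2256, 2081)
w3·Gw3 = (-93)·(-1279) + 347·2256 + 187·2081 = 1290926; w3·w3 = (-93)·(-93) + 347·347 + 187·187 = 164027
λ ≈ 1290926/164027 = 7.8702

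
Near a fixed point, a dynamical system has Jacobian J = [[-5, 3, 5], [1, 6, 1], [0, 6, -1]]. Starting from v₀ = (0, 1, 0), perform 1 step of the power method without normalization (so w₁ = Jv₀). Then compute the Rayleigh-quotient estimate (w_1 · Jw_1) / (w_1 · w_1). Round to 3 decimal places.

6.778

w1 = Jv₀ = (3, 6, 6)
Jw1 = (33, 45, 30)
w1·Jw1 = 3·33 + 6·45 + 6·30 = 549; w1·w1 = 3·3 + 6·6 + 6·6 = 81
λ ≈ 549/81 = 6.778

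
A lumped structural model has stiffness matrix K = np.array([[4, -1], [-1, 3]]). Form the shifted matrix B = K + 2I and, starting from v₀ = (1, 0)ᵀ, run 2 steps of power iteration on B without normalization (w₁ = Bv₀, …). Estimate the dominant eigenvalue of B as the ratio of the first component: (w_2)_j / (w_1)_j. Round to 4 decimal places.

B = K + 2I has rows (6, -1); (-1, 5)
w1 = Bv₀ = (6, -1)
w2 = Bw1 = (37, -11)
Ratio: 37/6 = 6.1667

6.1667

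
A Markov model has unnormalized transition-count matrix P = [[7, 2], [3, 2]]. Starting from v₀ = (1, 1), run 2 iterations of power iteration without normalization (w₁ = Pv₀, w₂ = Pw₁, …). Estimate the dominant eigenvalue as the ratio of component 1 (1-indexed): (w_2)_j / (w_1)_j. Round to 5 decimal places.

λ ≈ 8.11111

w1 = Pv₀ = (7·1 + 2·1; 3·1 + 2·1) = (9, 5)
w2 = Pw1 = (7·9 + 2·5; 3·9 + 2·5) = (73, 37)
Ratio at component: 73 / 9 = 8.11111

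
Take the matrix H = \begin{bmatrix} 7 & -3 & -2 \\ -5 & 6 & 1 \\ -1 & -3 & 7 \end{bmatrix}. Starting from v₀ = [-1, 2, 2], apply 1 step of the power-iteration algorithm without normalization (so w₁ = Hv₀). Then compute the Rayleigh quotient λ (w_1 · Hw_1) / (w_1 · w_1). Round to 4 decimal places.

10.2011

w1 = Hv₀ = (-17, 19, 9)
Hw1 = (-194, 208, 23)
w1·Hw1 = (-17)·(-194) + 19·208 + 9·23 = 7457; w1·w1 = (-17)·(-17) + 19·19 + 9·9 = 731
λ ≈ 7457/731 = 10.2011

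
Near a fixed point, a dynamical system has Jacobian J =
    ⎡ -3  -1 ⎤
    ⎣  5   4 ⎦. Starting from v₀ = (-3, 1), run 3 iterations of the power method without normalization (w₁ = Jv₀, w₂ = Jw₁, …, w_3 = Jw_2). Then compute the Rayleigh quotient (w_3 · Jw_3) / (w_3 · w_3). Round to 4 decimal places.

0.8044

w1 = Jv₀ = ((-3)·(-3) + (-1)·1; 5·(-3) + 4·1) = (8, -11)
w2 = Jw1 = ((-3)·8 + (-1)·(-11); 5·8 + 4·(-11)) = (-13, -4)
w3 = Jw2 = (43, -81)
Jw3 = (-48, -109)
w3·Jw3 = 43·(-48) + (-81)·(-109) = 6765; w3·w3 = 43·43 + (-81)·(-81) = 8410
λ ≈ 6765/8410 = 0.8044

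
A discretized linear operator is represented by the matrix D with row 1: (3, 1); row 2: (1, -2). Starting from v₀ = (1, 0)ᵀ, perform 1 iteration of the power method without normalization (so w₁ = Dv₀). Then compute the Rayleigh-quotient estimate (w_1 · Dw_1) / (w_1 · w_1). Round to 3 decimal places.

λ ≈ 3.100

w1 = Dv₀ = (3, 1)
Dw1 = (10, 1)
w1·Dw1 = 3·10 + 1·1 = 31; w1·w1 = 3·3 + 1·1 = 10
λ ≈ 31/10 = 3.100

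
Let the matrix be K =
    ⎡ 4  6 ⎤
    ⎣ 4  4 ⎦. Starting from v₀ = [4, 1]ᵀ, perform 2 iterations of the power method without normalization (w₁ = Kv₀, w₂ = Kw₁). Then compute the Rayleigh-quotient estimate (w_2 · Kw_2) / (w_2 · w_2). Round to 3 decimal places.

w1 = Kv₀ = (4·4 + 6·1; 4·4 + 4·1) = (22, 20)
w2 = Kw1 = (4·22 + 6·20; 4·22 + 4·20) = (208, 168)
Kw2 = (1840, 1504)
w2·Kw2 = 208·1840 + 168·1504 = 635392; w2·w2 = 208·208 + 168·168 = 71488
λ ≈ 635392/71488 = 8.888

8.888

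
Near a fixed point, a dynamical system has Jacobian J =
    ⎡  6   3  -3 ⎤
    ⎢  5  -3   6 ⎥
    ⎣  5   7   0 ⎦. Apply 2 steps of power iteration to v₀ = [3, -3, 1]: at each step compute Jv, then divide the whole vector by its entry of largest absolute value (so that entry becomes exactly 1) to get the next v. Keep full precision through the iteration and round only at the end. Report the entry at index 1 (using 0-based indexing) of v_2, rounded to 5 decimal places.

Jv0 = (6.000000, 30.000000, -6.000000); divide by 30.000000 → v1 = (0.200000, 1.000000, -0.200000)
Jv1 = (4.800000, -3.200000, 8.000000); divide by 8.000000 → v2 = (0.600000, -0.400000, 1.000000)
Requested entry of v2: -96/240 = -0.40000

-0.40000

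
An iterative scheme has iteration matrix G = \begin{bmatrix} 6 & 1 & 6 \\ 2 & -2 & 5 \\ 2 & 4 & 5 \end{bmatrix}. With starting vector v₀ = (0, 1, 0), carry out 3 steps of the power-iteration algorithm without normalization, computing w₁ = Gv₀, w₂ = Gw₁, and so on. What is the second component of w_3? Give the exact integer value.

w1 = Gv₀ = (6·0 + 1·1 + 6·0; 2·0 + (-2)·1 + 5·0; 2·0 + 4·1 + 5·0) = (1, -2, 4)
w2 = Gw1 = (6·1 + 1·(-2) + 6·4; 2·1 + (-2)·(-2) + 5·4; 2·1 + 4·(-2) + 5·4) = (28, 26, 14)
w3 = Gw2 = (278, 74, 230)
The requested component of w3 is 74.

74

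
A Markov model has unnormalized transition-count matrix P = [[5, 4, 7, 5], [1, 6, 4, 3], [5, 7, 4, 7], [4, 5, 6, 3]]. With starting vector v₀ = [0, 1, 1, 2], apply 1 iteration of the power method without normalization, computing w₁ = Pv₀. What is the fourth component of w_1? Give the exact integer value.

17

w1 = Pv₀ = (21, 16, 25, 17)
The requested component of w1 is 17.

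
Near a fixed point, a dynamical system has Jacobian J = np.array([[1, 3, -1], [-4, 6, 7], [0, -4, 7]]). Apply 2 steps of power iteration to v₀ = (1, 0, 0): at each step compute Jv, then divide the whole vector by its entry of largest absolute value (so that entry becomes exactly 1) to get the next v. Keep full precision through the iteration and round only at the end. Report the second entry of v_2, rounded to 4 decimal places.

Jv0 = (1.00000, -4.00000, 0.00000); divide by -4.00000 → v1 = (-0.25000, 1.00000, 0.00000)
Jv1 = (2.75000, 7.00000, -4.00000); divide by 7.00000 → v2 = (0.39286, 1.00000, -0.57143)
Requested entry of v2: -28/-28 = 1.0000

1.0000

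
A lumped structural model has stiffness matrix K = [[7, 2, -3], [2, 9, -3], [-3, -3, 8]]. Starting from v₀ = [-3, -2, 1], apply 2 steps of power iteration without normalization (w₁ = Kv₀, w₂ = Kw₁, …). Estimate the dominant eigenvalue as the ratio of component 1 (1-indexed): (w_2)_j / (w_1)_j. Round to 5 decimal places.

11.39286

w1 = Kv₀ = (-28, -27, 23)
w2 = Kw1 = (-319, -368, 349)
Ratio at component: -319 / -28 = 11.39286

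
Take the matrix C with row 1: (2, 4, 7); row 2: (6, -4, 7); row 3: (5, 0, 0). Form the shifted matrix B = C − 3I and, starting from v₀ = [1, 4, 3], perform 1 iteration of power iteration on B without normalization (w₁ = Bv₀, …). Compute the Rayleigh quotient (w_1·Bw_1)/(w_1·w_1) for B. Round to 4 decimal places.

B = C − 3I has rows (-1, 4, 7); (6, -7, 7); (5, 0, -3)
w1 = Bv₀ = ((-1)·1 + 4·4 + 7·3; 6·1 + (-7)·4 + 7·3; 5·1 + 0·4 + (-3)·3) = (36, -1, -4)
Bw1 = (-68, 195, 192)
w1·Bw1 = -3411; w1·w1 = 1313; μ ≈ -3411/1313 = -2.5979

-2.5979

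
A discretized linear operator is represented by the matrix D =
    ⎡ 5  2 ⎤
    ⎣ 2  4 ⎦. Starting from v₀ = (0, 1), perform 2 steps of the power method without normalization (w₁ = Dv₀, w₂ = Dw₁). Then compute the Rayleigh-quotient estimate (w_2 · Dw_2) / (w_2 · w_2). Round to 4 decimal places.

w1 = Dv₀ = (5·0 + 2·1; 2·0 + 4·1) = (2, 4)
w2 = Dw1 = (5·2 + 2·4; 2·2 + 4·4) = (18, 20)
Dw2 = (130, 116)
w2·Dw2 = 18·130 + 20·116 = 4660; w2·w2 = 18·18 + 20·20 = 724
λ ≈ 4660/724 = 6.4365

λ ≈ 6.4365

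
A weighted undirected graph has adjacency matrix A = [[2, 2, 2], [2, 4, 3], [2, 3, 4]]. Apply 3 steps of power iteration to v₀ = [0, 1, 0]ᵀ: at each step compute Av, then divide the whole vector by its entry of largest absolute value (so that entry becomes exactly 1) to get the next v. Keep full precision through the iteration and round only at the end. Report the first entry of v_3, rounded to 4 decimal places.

Av0 = (2.00000, 4.00000, 3.00000); divide by 4.00000 → v1 = (0.50000, 1.00000, 0.75000)
Av1 = (4.50000, 7.25000, 7.00000); divide by 7.25000 → v2 = (0.62069, 1.00000, 0.96552)
Av2 = (5.17241, 8.13793, 8.10345); divide by 8.13793 → v3 = (0.63559, 1.00000, 0.99576)
Requested entry of v3: 150/236 = 0.6356

0.6356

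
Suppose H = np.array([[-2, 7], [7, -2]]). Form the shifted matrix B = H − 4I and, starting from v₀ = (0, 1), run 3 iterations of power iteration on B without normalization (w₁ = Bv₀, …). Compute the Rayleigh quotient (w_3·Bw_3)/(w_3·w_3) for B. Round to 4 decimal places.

μ ≈ -13.0000

B = H − 4I has rows (-6, 7); (7, -6)
w1 = Bv₀ = ((-6)·0 + 7·1; 7·0 + (-6)·1) = (7, -6)
w2 = Bw1 = ((-6)·7 + 7·(-6); 7·7 + (-6)·(-6)) = (-84, 85)
w3 = Bw2 = (1099, -1098)
Bw3 = (-14280, 14281)
w3·Bw3 = -31374258; w3·w3 = 2413405; μ ≈ -31374258/2413405 = -13.0000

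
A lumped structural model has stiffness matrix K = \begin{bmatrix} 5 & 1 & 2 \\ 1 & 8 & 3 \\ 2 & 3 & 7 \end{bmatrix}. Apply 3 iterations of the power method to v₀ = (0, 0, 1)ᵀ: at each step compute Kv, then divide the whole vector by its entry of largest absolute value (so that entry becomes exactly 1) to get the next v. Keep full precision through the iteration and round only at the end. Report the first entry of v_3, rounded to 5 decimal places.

Kv0 = (2.000000, 3.000000, 7.000000); divide by 7.000000 → v1 = (0.285714, 0.428571, 1.000000)
Kv1 = (3.857143, 6.714286, 8.857143); divide by 8.857143 → v2 = (0.435484, 0.758065, 1.000000)
Kv2 = (4.935484, 9.500000, 10.145161); divide by 10.145161 → v3 = (0.486486, 0.936407, 1.000000)
Requested entry of v3: 306/629 = 0.48649

0.48649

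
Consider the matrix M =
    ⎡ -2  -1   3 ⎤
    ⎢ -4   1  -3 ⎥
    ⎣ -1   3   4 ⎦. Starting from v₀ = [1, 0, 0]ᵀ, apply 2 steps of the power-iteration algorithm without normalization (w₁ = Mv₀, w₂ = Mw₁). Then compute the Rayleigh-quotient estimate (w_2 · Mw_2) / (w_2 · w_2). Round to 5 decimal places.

λ ≈ 1.73333

w1 = Mv₀ = (-2, -4, -1)
w2 = Mw1 = (5, 7, -14)
Mw2 = (-59, 29, -40)
w2·Mw2 = 5·(-59) + 7·29 + (-14)·(-40) = 468; w2·w2 = 5·5 + 7·7 + (-14)·(-14) = 270
λ ≈ 468/270 = 1.73333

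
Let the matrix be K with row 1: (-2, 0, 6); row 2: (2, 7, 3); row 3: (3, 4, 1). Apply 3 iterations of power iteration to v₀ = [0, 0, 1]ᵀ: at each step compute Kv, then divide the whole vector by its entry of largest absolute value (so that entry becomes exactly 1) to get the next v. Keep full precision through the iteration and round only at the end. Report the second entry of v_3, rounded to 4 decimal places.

1.0000

Kv0 = (6.00000, 3.00000, 1.00000); divide by 6.00000 → v1 = (1.00000, 0.50000, 0.16667)
Kv1 = (-1.00000, 6.00000, 5.16667); divide by 6.00000 → v2 = (-0.16667, 1.00000, 0.86111)
Kv2 = (5.50000, 9.25000, 4.36111); divide by 9.25000 → v3 = (0.59459, 1.00000, 0.47147)
Requested entry of v3: 333/333 = 1.0000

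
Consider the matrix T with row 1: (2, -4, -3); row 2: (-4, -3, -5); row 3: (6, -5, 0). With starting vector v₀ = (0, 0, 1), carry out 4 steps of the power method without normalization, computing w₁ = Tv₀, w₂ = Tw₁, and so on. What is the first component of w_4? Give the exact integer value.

639

w1 = Tv₀ = (2·0 + (-4)·0 + (-3)·1; (-4)·0 + (-3)·0 + (-5)·1; 6·0 + (-5)·0 + 0·1) = (-3, -5, 0)
w2 = Tw1 = (2·(-3) + (-4)·(-5) + (-3)·0; (-4)·(-3) + (-3)·(-5) + (-5)·0; 6·(-3) + (-5)·(-5) + 0·0) = (14, 27, 7)
w3 = Tw2 = (-101, -172, -51)
w4 = Tw3 = (639, 1175, 254)
The requested component of w4 is 639.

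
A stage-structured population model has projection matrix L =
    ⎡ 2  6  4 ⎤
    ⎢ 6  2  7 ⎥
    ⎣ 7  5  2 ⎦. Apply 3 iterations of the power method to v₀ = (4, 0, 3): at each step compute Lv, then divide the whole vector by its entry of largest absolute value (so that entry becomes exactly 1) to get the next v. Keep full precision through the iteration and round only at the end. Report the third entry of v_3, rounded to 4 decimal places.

0.9432

Lv0 = (20.00000, 45.00000, 34.00000); divide by 45.00000 → v1 = (0.44444, 1.00000, 0.75556)
Lv1 = (9.91111, 9.95556, 9.62222); divide by 9.95556 → v2 = (0.99554, 1.00000, 0.96652)
Lv2 = (11.85714, 14.73884, 13.90179); divide by 14.73884 → v3 = (0.80448, 1.00000, 0.94321)
Requested entry of v3: 6228/6603 = 0.9432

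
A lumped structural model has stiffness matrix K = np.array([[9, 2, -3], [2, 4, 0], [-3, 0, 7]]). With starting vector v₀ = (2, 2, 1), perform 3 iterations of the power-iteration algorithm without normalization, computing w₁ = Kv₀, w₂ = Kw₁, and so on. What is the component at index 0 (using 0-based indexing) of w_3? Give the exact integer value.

w1 = Kv₀ = (19, 12, 1)
w2 = Kw1 = (192, 86, -50)
w3 = Kw2 = (2050, 728, -926)
The requested component of w3 is 2050.

2050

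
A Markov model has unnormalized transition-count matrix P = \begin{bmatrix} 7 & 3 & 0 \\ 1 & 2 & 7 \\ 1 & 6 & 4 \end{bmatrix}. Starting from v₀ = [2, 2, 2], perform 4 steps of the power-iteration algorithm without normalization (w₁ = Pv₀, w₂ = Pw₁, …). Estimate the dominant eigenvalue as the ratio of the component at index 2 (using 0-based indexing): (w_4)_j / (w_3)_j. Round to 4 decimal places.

w1 = Pv₀ = (20, 20, 22)
w2 = Pw1 = (200, 214, 228)
w3 = Pw2 = (2042, 2224, 2396)
w4 = Pw3 = (20966, 23262, 24970)
Ratio at component: 24970 / 2396 = 10.4215

10.4215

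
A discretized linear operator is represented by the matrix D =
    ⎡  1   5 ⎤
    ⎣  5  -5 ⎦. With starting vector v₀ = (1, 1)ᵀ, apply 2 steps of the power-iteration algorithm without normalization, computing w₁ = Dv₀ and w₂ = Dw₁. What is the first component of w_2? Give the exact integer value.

6

w1 = Dv₀ = (1·1 + 5·1; 5·1 + (-5)·1) = (6, 0)
w2 = Dw1 = (1·6 + 5·0; 5·6 + (-5)·0) = (6, 30)
The requested component of w2 is 6.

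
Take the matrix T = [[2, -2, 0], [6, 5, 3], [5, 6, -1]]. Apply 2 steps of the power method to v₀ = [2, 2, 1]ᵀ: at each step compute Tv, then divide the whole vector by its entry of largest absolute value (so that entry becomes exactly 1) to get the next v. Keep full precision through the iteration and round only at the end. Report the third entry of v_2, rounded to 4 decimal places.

Tv0 = (0.00000, 25.00000, 21.00000); divide by 25.00000 → v1 = (0.00000, 1.00000, 0.84000)
Tv1 = (-2.00000, 7.52000, 5.16000); divide by 7.52000 → v2 = (-0.26596, 1.00000, 0.68617)
Requested entry of v2: 129/188 = 0.6862

0.6862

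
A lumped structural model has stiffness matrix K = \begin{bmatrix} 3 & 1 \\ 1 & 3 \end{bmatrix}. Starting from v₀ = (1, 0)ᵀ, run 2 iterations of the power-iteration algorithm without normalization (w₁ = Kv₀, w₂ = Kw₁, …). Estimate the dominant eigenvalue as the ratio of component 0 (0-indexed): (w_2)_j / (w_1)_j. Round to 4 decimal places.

w1 = Kv₀ = (3, 1)
w2 = Kw1 = (10, 6)
Ratio at component: 10 / 3 = 3.3333

λ ≈ 3.3333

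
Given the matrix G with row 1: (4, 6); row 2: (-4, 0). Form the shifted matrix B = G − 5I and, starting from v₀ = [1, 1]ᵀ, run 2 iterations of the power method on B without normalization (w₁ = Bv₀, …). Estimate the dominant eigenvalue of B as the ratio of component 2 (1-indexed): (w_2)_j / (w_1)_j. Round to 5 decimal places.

-2.77778

B = G − 5I has rows (-1, 6); (-4, -5)
w1 = Bv₀ = ((-1)·1 + 6·1; (-4)·1 + (-5)·1) = (5, -9)
w2 = Bw1 = ((-1)·5 + 6·(-9); (-4)·5 + (-5)·(-9)) = (-59, 25)
Ratio: 25/-9 = -2.77778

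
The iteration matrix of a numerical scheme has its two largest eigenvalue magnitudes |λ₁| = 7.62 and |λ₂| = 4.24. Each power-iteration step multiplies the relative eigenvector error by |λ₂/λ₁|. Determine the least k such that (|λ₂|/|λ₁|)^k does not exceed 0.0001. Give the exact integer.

|λ₂/λ₁| = 4.24/7.62 = 0.55643
Need k ≥ ln(0.0001) / ln(0.55643) = -9.2103 / -0.5862 ≈ 15.712
Smallest integer k satisfying the bound: 16

16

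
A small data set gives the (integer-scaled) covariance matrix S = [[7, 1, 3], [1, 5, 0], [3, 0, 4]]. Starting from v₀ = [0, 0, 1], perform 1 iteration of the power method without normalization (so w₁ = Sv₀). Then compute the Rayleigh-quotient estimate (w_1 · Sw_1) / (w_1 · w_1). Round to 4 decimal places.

w1 = Sv₀ = (7·0 + 1·0 + 3·1; 1·0 + 5·0 + 0·1; 3·0 + 0·0 + 4·1) = (3, 0, 4)
Sw1 = (33, 3, 25)
w1·Sw1 = 3·33 + 0·3 + 4·25 = 199; w1·w1 = 3·3 + 0·0 + 4·4 = 25
λ ≈ 199/25 = 7.9600

λ ≈ 7.9600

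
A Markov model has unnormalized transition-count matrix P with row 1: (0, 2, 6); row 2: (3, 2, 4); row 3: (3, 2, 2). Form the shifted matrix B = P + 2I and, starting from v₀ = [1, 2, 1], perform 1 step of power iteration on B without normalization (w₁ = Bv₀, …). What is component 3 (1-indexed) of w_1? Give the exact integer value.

B = P + 2I has rows (2, 2, 6); (3, 4, 4); (3, 2, 4)
w1 = Bv₀ = (2·1 + 2·2 + 6·1; 3·1 + 4·2 + 4·1; 3·1 + 2·2 + 4·1) = (12, 15, 11)
Requested component of w1: 11

11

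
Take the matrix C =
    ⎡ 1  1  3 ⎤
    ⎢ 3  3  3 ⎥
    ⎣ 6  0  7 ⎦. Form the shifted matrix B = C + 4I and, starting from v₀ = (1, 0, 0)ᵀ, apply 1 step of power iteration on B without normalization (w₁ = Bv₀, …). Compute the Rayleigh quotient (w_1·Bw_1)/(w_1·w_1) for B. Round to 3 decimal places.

μ ≈ 13.829

B = C + 4I has rows (5, 1, 3); (3, 7, 3); (6, 0, 11)
w1 = Bv₀ = (5·1 + 1·0 + 3·0; 3·1 + 7·0 + 3·0; 6·1 + 0·0 + 11·0) = (5, 3, 6)
Bw1 = (46, 54, 96)
w1·Bw1 = 968; w1·w1 = 70; μ ≈ 968/70 = 13.829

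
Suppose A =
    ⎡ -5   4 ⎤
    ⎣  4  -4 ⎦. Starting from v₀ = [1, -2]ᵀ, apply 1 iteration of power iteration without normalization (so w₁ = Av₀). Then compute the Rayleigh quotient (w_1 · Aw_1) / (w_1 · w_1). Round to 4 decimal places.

w1 = Av₀ = (-13, 12)
Aw1 = (113, -100)
w1·Aw1 = (-13)·113 + 12·(-100) = -2669; w1·w1 = (-13)·(-13) + 12·12 = 313
λ ≈ -2669/313 = -8.5272

λ ≈ -8.5272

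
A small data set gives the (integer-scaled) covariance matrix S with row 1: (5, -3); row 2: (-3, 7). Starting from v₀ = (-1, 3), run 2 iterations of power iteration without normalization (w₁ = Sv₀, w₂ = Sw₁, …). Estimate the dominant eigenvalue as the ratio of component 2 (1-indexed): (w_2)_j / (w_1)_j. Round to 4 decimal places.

8.7500

w1 = Sv₀ = (-14, 24)
w2 = Sw1 = (-142, 210)
Ratio at component: 210 / 24 = 8.7500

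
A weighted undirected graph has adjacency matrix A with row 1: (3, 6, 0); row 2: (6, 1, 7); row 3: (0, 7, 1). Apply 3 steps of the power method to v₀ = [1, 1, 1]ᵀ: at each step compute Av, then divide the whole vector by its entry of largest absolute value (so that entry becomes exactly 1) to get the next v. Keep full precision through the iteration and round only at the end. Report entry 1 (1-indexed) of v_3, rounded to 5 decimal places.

Av0 = (9.000000, 14.000000, 8.000000); divide by 14.000000 → v1 = (0.642857, 1.000000, 0.571429)
Av1 = (7.928571, 8.857143, 7.571429); divide by 8.857143 → v2 = (0.895161, 1.000000, 0.854839)
Av2 = (8.685484, 12.354839, 7.854839); divide by 12.354839 → v3 = (0.703003, 1.000000, 0.635770)
Requested entry of v3: 1077/1532 = 0.70300

0.70300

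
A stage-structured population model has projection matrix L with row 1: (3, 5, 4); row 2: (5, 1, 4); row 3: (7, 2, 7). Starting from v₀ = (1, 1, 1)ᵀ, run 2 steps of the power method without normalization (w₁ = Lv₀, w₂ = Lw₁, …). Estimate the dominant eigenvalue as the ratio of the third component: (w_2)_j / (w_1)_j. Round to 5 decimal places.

w1 = Lv₀ = (3·1 + 5·1 + 4·1; 5·1 + 1·1 + 4·1; 7·1 + 2·1 + 7·1) = (12, 10, 16)
w2 = Lw1 = (3·12 + 5·10 + 4·16; 5·12 + 1·10 + 4·16; 7·12 + 2·10 + 7·16) = (150, 134, 216)
Ratio at component: 216 / 16 = 13.50000

λ ≈ 13.50000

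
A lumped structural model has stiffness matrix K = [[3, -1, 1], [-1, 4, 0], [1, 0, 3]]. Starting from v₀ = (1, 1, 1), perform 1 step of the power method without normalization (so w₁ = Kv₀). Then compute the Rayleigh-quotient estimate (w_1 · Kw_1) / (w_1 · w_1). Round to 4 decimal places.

3.4412

w1 = Kv₀ = (3·1 + (-1)·1 + 1·1; (-1)·1 + 4·1 + 0·1; 1·1 + 0·1 + 3·1) = (3, 3, 4)
Kw1 = (10, 9, 15)
w1·Kw1 = 3·10 + 3·9 + 4·15 = 117; w1·w1 = 3·3 + 3·3 + 4·4 = 34
λ ≈ 117/34 = 3.4412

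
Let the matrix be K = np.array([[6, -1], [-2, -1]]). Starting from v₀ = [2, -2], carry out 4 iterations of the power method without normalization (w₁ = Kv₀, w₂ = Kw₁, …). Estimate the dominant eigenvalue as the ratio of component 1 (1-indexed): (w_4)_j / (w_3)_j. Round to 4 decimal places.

w1 = Kv₀ = (6·2 + (-1)·(-2); (-2)·2 + (-1)·(-2)) = (14, -2)
w2 = Kw1 = (6·14 + (-1)·(-2); (-2)·14 + (-1)·(-2)) = (86, -26)
w3 = Kw2 = (542, -146)
w4 = Kw3 = (3398, -938)
Ratio at component: 3398 / 542 = 6.2694

6.2694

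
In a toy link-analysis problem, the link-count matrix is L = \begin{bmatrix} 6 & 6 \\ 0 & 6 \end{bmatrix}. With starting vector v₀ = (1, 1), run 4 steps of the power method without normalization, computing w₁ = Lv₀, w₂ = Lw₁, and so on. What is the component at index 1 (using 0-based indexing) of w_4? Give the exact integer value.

1296

w1 = Lv₀ = (12, 6)
w2 = Lw1 = (108, 36)
w3 = Lw2 = (864, 216)
w4 = Lw3 = (6480, 1296)
The requested component of w4 is 1296.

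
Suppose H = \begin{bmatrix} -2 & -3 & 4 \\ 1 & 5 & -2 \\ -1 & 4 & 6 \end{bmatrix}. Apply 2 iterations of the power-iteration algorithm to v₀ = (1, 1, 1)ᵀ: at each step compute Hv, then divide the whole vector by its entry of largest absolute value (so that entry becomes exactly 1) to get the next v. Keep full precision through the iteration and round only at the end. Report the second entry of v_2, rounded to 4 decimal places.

Hv0 = (-1.00000, 4.00000, 9.00000); divide by 9.00000 → v1 = (-0.11111, 0.44444, 1.00000)
Hv1 = (2.88889, 0.11111, 7.88889); divide by 7.88889 → v2 = (0.36620, 0.01408, 1.00000)
Requested entry of v2: 1/71 = 0.0141

0.0141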